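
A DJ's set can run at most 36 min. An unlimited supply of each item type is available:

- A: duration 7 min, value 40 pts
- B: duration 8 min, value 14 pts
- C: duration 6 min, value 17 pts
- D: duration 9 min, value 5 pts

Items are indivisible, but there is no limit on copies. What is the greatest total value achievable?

200 pts

Best value-per-unit is A at 40/7, and filling with it alone uses duration 5×7=35. No mix of the others beats 5×40 = 200.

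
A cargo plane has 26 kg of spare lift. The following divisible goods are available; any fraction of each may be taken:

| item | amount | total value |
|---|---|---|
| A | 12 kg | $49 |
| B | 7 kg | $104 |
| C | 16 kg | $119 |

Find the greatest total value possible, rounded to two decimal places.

Take in order of value per unit:
- B (104/7 per unit): all 7 → value 104, running total 104.00
- C (119/16 per unit): all 16 → value 119, running total 223.00
- A (49/12 per unit): 3 of 12 → value 3×49/12 = 12.2500, running total 235.25
Total 235.25.

235.25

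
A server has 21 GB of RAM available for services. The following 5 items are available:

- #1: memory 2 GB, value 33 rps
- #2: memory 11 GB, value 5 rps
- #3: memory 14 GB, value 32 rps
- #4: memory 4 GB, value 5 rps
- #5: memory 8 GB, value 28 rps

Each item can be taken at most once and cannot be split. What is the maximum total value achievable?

This is a 0/1 knapsack; check combinations near the capacity.
- #1+#3+#4: memory 2+14+4=20, value 33+32+5=70
- #1+#4+#5: memory 2+4+8=14, value 33+5+28=66
- #1+#2+#5: memory 2+11+8=21, value 33+5+28=66
Best: 70 rps.

70 rps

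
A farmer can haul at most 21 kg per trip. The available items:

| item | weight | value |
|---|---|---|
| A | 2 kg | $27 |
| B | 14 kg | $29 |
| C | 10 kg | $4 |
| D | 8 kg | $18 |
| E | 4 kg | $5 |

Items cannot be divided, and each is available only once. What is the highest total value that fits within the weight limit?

$61

This is a 0/1 knapsack; check combinations near the capacity.
- A+B+E: weight 2+14+4=20, value 27+29+5=61
- A+B: weight 2+14=16, value 27+29=56
- A+D+E: weight 2+8+4=14, value 27+18+5=50
Best: $61.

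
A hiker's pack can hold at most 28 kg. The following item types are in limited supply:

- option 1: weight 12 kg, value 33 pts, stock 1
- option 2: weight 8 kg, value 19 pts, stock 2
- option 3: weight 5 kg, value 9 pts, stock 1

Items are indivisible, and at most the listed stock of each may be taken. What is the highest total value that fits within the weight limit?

Top feasible selections:
- 1×option 1 + 2×option 2: weight 28, value 71
- 1×option 1 + 1×option 2 + 1×option 3: weight 25, value 61
- 1×option 1 + 1×option 2: weight 20, value 52
Best: 71 pts.

71 pts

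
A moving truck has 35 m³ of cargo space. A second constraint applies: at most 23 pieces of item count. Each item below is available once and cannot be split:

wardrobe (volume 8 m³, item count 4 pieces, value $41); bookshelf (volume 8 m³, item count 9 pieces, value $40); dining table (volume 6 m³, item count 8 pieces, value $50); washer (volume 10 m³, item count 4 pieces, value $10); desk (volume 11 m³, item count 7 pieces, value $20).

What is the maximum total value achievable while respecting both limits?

Feasible sets respecting both limits:
- wardrobe+bookshelf+dining table: volume 22, item count 21, value 131
- wardrobe+dining table+washer+desk: volume 35, item count 23, value 121
- wardrobe+dining table+desk: volume 25, item count 19, value 111
Best: $131.

$131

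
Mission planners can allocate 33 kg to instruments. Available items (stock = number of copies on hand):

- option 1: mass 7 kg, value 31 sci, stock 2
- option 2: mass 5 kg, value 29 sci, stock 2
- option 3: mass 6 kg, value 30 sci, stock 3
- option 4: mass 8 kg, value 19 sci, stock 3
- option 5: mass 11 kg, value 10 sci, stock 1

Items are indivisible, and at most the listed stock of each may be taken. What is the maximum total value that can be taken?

Top feasible selections:
- 2×option 1 + 3×option 3: mass 32, value 152
- 2×option 1 + 1×option 2 + 2×option 3: mass 31, value 151
- 1×option 1 + 1×option 2 + 3×option 3: mass 30, value 150
- 2×option 1 + 2×option 2 + 1×option 3: mass 30, value 150
Best: 152 sci.

152 sci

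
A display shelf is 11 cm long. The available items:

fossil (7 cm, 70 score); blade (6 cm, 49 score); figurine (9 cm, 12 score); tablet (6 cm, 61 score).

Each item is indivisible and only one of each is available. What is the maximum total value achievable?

70 score

Check high-value combinations within 11 cm:
- fossil: length 7, value 70
- tablet: length 6, value 61
- blade: length 6, value 49
- figurine: length 9, value 12
Best: 70 score.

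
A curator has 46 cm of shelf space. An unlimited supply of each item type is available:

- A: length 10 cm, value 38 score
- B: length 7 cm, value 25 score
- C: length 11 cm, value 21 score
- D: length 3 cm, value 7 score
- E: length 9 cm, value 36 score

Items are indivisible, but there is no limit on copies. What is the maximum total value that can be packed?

182 score

Best value-per-unit is E at 36/9; filling with it alone gives 5×36 = 180.
Optimal mix: 1×A + 4×E → length 46, value 182.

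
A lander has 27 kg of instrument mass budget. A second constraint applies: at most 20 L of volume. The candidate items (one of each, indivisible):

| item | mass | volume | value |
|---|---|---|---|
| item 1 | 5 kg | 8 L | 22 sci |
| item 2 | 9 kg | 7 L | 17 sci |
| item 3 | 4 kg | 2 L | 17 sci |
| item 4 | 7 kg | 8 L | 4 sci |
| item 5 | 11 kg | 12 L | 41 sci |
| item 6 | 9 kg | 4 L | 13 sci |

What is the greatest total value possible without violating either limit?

71 sci

Feasible sets respecting both limits:
- item 3+item 5+item 6: mass 24, volume 18, value 71
- item 1+item 5: mass 16, volume 20, value 63
- item 2+item 5: mass 20, volume 19, value 58
- item 3+item 5: mass 15, volume 14, value 58
Best: 71 sci.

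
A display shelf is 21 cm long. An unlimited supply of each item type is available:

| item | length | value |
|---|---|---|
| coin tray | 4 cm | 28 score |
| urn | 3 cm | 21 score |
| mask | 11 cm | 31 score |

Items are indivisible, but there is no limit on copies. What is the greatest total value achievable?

147 score

Best value-per-unit is coin tray at 28/4; filling with it alone gives 5×28 = 140.
Optimal mix: 3×coin tray + 3×urn → length 21, value 147.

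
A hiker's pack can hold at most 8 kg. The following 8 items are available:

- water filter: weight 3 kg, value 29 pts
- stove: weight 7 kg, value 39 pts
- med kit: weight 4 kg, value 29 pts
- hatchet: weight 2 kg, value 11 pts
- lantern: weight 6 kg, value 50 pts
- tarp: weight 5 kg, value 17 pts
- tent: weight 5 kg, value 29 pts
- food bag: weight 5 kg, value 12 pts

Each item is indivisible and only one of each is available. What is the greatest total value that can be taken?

Check high-value combinations within 8 kg:
- hatchet+lantern: weight 2+6=8, value 11+50=61
- water filter+med kit: weight 3+4=7, value 29+29=58
- water filter+tent: weight 3+5=8, value 29+29=58
Best: 61 pts.

61 pts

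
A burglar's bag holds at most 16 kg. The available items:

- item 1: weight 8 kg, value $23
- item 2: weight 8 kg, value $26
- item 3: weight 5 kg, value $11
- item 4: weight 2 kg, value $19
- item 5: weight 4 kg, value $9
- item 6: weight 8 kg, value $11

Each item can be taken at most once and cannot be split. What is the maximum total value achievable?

$56

Check high-value combinations within 16 kg:
- item 2+item 3+item 4: weight 8+5+2=15, value 26+11+19=56
- item 2+item 4+item 5: weight 8+2+4=14, value 26+19+9=54
- item 1+item 3+item 4: weight 8+5+2=15, value 23+11+19=53
- item 1+item 4+item 5: weight 8+2+4=14, value 23+19+9=51
Best: $56.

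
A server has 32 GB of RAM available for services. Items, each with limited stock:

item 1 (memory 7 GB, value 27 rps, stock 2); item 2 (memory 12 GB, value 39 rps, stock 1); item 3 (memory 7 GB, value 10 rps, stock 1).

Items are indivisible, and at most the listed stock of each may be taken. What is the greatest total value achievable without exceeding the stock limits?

Best selections within memory 32 and stock limits:
- 2×item 1 + 1×item 2: memory 26, value 93
- 1×item 1 + 1×item 2 + 1×item 3: memory 26, value 76
- 1×item 1 + 1×item 2: memory 19, value 66
Best: 93 rps.

93 rps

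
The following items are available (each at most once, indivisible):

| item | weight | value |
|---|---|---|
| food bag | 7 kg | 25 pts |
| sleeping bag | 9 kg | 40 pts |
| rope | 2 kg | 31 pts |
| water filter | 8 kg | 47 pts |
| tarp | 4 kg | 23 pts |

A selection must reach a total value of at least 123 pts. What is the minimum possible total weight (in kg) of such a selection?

Subsets with value ≥ 123, sorted by total weight:
- food bag+rope+water filter+tarp: weight 21, value 126
- sleeping bag+rope+water filter+tarp: weight 23, value 141
Minimum weight: 21 kg.

21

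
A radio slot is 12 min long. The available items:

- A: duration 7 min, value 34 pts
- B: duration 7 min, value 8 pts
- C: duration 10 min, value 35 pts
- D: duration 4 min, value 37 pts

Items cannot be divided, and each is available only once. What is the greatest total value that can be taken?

This is a 0/1 knapsack; check combinations near the capacity.
- A+D: duration 7+4=11, value 34+37=71
- B+D: duration 7+4=11, value 8+37=45
- D: duration 4, value 37
- C: duration 10, value 35
Best: 71 pts.

71 pts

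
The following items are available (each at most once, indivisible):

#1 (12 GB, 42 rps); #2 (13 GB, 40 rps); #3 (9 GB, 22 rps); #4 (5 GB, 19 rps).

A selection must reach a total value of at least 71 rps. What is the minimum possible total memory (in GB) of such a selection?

Subsets with value ≥ 71, sorted by total memory:
- #1+#2: memory 25, value 82
- #1+#3+#4: memory 26, value 83
Minimum memory: 25 GB.

25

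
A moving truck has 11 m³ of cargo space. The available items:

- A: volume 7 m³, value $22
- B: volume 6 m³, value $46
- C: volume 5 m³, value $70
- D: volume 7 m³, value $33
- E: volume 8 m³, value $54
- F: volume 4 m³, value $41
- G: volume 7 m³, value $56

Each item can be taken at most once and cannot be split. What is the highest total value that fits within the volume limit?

$116

Check high-value combinations within 11 m³:
- B+C: volume 6+5=11, value 46+70=116
- C+F: volume 5+4=9, value 70+41=111
- F+G: volume 4+7=11, value 41+56=97
- B+F: volume 6+4=10, value 46+41=87
- D+F: volume 7+4=11, value 33+41=74
Best: $116.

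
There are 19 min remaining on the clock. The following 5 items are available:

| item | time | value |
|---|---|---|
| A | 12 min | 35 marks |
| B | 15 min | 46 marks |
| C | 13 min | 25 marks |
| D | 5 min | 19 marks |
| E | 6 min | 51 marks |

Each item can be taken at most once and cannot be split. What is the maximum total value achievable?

86 marks

Check high-value combinations within 19 min:
- A+E: time 12+6=18, value 35+51=86
- C+E: time 13+6=19, value 25+51=76
- D+E: time 5+6=11, value 19+51=70
- A+D: time 12+5=17, value 35+19=54
Best: 86 marks.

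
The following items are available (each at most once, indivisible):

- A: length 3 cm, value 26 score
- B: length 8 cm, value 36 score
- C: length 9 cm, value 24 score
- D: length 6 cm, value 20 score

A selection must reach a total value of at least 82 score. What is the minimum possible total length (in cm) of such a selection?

17

Subsets with value ≥ 82, sorted by total length:
- A+B+D: length 17, value 82
- A+B+C: length 20, value 86
- A+B+C+D: length 26, value 106
Minimum length: 17 cm.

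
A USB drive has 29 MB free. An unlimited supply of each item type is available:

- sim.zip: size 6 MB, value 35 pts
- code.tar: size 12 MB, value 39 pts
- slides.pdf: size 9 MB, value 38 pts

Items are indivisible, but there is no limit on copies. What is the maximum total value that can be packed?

143 pts

Best value-per-unit is sim.zip at 35/6; filling with it alone gives 4×35 = 140.
Optimal mix: 3×sim.zip + 1×slides.pdf → size 27, value 143.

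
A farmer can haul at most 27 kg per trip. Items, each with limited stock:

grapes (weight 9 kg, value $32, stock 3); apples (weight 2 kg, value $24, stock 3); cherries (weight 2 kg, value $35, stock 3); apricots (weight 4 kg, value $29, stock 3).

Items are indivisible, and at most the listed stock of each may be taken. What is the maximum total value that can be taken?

$264

Best selections within weight 27 and stock limits:
- 3×apples + 3×cherries + 3×apricots: weight 24, value 264
- 1×grapes + 2×apples + 3×cherries + 2×apricots: weight 27, value 243
Best: $264.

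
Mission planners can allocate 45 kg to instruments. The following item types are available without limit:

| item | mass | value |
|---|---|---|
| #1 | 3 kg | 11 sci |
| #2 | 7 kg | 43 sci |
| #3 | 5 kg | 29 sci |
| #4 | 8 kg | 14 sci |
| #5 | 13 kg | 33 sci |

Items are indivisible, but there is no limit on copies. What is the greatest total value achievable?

273 sci

Best value-per-unit is #2 at 43/7; filling with it alone gives 6×43 = 258.
Optimal mix: 5×#2 + 2×#3 → mass 45, value 273.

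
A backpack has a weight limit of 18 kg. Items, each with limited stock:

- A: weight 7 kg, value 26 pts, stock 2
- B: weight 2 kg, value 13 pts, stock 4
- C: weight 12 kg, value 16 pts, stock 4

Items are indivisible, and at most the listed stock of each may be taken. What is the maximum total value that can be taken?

Best selections within weight 18 and stock limits:
- 1×A + 4×B: weight 15, value 78
- 2×A + 2×B: weight 18, value 78
Best: 78 pts.

78 pts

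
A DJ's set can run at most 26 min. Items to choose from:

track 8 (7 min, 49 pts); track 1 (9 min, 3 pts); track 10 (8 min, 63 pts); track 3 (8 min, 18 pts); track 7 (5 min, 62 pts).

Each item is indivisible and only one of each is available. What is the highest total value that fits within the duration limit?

174 pts

Check high-value combinations within 26 min:
- track 8+track 10+track 7: duration 7+8+5=20, value 49+63+62=174
- track 10+track 3+track 7: duration 8+8+5=21, value 63+18+62=143
- track 8+track 10+track 3: duration 7+8+8=23, value 49+63+18=130
- track 8+track 3+track 7: duration 7+8+5=20, value 49+18+62=129
- track 1+track 10+track 7: duration 9+8+5=22, value 3+63+62=128
Best: 174 pts.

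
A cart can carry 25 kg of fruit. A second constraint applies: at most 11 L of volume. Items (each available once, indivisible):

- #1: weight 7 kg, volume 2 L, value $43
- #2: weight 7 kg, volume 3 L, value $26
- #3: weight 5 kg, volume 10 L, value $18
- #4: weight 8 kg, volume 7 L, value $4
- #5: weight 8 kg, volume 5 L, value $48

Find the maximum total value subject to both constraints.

$117

Feasible sets respecting both limits:
- #1+#2+#5: weight 22, volume 10, value 117
- #1+#5: weight 15, volume 7, value 91
- #2+#5: weight 15, volume 8, value 74
Best: $117.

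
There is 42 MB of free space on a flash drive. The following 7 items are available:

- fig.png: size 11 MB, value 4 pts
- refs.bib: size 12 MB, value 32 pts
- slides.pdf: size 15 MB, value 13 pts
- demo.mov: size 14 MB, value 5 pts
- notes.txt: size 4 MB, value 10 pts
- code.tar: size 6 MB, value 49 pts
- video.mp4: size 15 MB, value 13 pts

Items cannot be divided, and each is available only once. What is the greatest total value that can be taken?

104 pts

Check high-value combinations within 42 MB:
- refs.bib+slides.pdf+notes.txt+code.tar: size 12+15+4+6=37, value 32+13+10+49=104
- refs.bib+notes.txt+code.tar+video.mp4: size 12+4+6+15=37, value 32+10+49+13=104
- refs.bib+demo.mov+notes.txt+code.tar: size 12+14+4+6=36, value 32+5+10+49=96
- fig.png+refs.bib+notes.txt+code.tar: size 11+12+4+6=33, value 4+32+10+49=95
- refs.bib+slides.pdf+code.tar: size 12+15+6=33, value 32+13+49=94
Best: 104 pts.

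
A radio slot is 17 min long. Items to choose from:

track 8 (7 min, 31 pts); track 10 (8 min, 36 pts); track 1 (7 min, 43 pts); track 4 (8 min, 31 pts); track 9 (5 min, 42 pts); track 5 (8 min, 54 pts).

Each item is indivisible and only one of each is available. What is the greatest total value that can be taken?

Check high-value combinations within 17 min:
- track 1+track 5: duration 7+8=15, value 43+54=97
- track 9+track 5: duration 5+8=13, value 42+54=96
- track 10+track 5: duration 8+8=16, value 36+54=90
Best: 97 pts.

97 pts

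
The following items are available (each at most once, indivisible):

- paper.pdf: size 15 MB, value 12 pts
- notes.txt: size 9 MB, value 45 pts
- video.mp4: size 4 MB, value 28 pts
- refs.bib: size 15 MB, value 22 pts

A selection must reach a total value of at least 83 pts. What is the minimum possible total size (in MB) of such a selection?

28

Subsets with value ≥ 83, sorted by total size:
- notes.txt+video.mp4+refs.bib: size 28, value 95
- paper.pdf+notes.txt+video.mp4: size 28, value 85
- paper.pdf+notes.txt+video.mp4+refs.bib: size 43, value 107
Minimum size: 28 MB.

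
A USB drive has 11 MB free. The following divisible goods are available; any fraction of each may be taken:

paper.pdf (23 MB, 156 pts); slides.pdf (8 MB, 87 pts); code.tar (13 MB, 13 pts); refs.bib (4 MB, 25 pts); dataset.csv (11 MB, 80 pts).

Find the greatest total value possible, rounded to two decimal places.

108.82

Take in order of value per unit:
- slides.pdf (87/8 per unit): all 8 → value 87, running total 87.00
- dataset.csv (80/11 per unit): 3 of 11 → value 3×80/11 = 21.8182, running total 108.82
Total 108.82.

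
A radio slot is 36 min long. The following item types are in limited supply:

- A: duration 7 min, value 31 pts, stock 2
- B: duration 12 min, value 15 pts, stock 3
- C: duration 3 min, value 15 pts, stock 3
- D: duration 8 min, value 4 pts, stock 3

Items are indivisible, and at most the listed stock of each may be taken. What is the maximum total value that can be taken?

Best selections within duration 36 and stock limits:
- 2×A + 1×B + 3×C: duration 35, value 122
- 2×A + 3×C + 1×D: duration 31, value 111
Best: 122 pts.

122 pts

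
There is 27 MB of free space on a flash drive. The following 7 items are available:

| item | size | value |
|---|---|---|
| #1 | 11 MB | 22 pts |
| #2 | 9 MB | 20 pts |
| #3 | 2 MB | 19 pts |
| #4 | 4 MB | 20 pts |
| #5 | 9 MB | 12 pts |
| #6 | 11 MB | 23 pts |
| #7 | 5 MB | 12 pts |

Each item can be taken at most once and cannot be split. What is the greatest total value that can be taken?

Check high-value combinations within 27 MB:
- #2+#3+#4+#6: size 9+2+4+11=26, value 20+19+20+23=82
- #1+#2+#3+#4: size 11+9+2+4=26, value 22+20+19+20=81
- #3+#4+#6+#7: size 2+4+11+5=22, value 19+20+23+12=74
Best: 82 pts.

82 pts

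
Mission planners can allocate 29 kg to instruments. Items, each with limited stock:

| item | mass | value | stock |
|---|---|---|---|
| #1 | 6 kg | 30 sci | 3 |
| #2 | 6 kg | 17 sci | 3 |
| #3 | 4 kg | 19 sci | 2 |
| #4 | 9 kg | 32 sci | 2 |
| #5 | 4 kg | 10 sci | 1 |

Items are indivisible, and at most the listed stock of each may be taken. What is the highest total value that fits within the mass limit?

130 sci

Best selections within mass 29 and stock limits:
- 2×#1 + 2×#3 + 1×#4: mass 29, value 130
- 3×#1 + 2×#3: mass 26, value 128
- 3×#1 + 1×#2 + 1×#3: mass 28, value 126
Best: 130 sci.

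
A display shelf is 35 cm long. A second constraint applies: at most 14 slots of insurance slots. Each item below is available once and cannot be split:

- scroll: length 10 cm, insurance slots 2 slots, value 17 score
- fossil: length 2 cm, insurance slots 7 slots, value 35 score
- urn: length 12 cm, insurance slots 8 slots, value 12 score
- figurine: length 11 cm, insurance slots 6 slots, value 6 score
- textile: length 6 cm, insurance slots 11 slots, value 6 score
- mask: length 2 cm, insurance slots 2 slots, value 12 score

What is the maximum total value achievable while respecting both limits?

64 score

Feasible sets respecting both limits:
- scroll+fossil+mask: length 14, insurance slots 11, value 64
- scroll+fossil: length 12, insurance slots 9, value 52
- fossil+mask: length 4, insurance slots 9, value 47
- fossil+figurine: length 13, insurance slots 13, value 41
Best: 64 score.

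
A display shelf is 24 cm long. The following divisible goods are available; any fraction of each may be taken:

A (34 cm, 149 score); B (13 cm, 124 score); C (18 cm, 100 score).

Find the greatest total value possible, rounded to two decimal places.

185.11

Take in order of value per unit:
- B (124/13 per unit): all 13 → value 124, running total 124.00
- C (100/18 per unit): 11 of 18 → value 11×100/18 = 61.1111, running total 185.11
Total 185.11.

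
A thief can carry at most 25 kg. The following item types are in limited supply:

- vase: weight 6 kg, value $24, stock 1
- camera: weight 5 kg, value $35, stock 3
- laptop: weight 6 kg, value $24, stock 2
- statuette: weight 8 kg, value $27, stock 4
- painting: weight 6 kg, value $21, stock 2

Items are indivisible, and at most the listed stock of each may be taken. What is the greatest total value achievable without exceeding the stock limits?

Best selections within weight 25 and stock limits:
- 3×camera + 1×statuette: weight 23, value 132
- 3×camera + 1×laptop: weight 21, value 129
Best: $132.

$132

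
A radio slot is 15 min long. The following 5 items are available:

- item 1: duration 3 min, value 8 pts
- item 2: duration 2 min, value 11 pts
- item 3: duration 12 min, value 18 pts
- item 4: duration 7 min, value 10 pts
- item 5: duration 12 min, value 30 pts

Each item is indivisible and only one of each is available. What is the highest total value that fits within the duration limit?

Check high-value combinations within 15 min:
- item 2+item 5: duration 2+12=14, value 11+30=41
- item 1+item 5: duration 3+12=15, value 8+30=38
- item 5: duration 12, value 30
- item 1+item 2+item 4: duration 3+2+7=12, value 8+11+10=29
Best: 41 pts.

41 pts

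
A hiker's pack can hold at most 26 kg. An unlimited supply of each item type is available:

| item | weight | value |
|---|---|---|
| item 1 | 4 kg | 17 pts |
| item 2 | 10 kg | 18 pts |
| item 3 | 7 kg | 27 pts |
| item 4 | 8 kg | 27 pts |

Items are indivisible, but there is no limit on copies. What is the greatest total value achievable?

Best value-per-unit is item 1 at 17/4; filling with it alone gives 6×17 = 102.
Optimal mix: 3×item 1 + 2×item 3 → weight 26, value 105.

105 pts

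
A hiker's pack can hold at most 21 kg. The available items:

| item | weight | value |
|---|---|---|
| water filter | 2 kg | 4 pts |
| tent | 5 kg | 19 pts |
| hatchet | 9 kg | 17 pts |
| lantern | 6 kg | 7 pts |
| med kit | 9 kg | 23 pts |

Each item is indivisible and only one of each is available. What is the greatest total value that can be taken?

49 pts

Check high-value combinations within 21 kg:
- tent+lantern+med kit: weight 5+6+9=20, value 19+7+23=49
- water filter+tent+med kit: weight 2+5+9=16, value 4+19+23=46
- water filter+hatchet+med kit: weight 2+9+9=20, value 4+17+23=44
- tent+hatchet+lantern: weight 5+9+6=20, value 19+17+7=43
- tent+med kit: weight 5+9=14, value 19+23=42
Best: 49 pts.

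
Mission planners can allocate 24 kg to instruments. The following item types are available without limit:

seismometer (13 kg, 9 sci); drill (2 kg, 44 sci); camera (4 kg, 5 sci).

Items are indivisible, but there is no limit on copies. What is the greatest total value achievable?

528 sci

Best value-per-unit is drill at 44/2, and filling with it alone uses mass 12×2=24. No mix of the others beats 12×44 = 528.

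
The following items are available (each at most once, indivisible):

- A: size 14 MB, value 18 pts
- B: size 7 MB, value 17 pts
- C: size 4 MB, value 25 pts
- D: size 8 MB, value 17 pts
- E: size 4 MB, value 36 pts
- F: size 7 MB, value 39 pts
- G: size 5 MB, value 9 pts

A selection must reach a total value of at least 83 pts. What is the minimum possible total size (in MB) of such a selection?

Subsets with value ≥ 83, sorted by total size:
- C+E+F: size 15, value 100
- E+F+G: size 16, value 84
Minimum size: 15 MB.

15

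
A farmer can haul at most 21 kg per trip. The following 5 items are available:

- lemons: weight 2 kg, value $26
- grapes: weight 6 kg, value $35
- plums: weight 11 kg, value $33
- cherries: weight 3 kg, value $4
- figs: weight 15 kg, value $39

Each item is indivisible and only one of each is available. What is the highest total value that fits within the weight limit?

$94

Check high-value combinations within 21 kg:
- lemons+grapes+plums: weight 2+6+11=19, value 26+35+33=94
- grapes+figs: weight 6+15=21, value 35+39=74
- grapes+plums+cherries: weight 6+11+3=20, value 35+33+4=72
- lemons+cherries+figs: weight 2+3+15=20, value 26+4+39=69
- grapes+plums: weight 6+11=17, value 35+33=68
Best: $94.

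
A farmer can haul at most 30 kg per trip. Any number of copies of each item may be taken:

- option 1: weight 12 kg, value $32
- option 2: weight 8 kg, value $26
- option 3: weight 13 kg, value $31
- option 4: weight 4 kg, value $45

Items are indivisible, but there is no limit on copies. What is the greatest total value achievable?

$315

Best value-per-unit is option 4 at 45/4, and filling with it alone uses weight 7×4=28. No mix of the others beats 7×45 = 315.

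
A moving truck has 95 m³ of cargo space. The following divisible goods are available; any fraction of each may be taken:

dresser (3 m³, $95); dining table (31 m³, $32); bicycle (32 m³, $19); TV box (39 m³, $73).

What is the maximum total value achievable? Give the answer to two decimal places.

213.06

Take in order of value per unit:
- dresser (95/3 per unit): all 3 → value 95, running total 95.00
- TV box (73/39 per unit): all 39 → value 73, running total 168.00
- dining table (32/31 per unit): all 31 → value 32, running total 200.00
- bicycle (19/32 per unit): 22 of 32 → value 22×19/32 = 13.0625, running total 213.06
Total 213.06.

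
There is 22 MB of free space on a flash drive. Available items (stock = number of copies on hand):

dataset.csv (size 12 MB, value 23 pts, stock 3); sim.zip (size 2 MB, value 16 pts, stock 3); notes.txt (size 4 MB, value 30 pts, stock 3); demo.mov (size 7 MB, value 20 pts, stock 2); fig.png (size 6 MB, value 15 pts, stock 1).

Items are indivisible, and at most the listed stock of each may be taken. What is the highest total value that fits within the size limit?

138 pts

Best selections within size 22 and stock limits:
- 3×sim.zip + 3×notes.txt: size 18, value 138
- 2×sim.zip + 3×notes.txt + 1×fig.png: size 22, value 137
Best: 138 pts.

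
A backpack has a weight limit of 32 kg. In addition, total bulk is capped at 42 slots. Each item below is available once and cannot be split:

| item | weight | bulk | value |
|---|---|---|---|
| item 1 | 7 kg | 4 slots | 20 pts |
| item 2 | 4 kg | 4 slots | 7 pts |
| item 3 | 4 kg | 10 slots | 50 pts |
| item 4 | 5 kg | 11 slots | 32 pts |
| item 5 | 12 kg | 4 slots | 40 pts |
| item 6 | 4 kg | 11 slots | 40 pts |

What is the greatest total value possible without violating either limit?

Feasible sets respecting both limits:
- item 1+item 3+item 4+item 5+item 6: weight 32, bulk 40, value 182
- item 2+item 3+item 4+item 5+item 6: weight 29, bulk 40, value 169
- item 3+item 4+item 5+item 6: weight 25, bulk 36, value 162
- item 1+item 2+item 3+item 5+item 6: weight 31, bulk 33, value 157
Best: 182 pts.

182 pts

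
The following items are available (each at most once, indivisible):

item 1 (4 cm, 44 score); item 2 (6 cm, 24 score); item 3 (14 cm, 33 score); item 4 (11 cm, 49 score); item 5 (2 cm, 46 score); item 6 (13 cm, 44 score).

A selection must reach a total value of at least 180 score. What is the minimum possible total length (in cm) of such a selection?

30

Subsets with value ≥ 180, sorted by total length:
- item 1+item 4+item 5+item 6: length 30, value 183
- item 1+item 2+item 4+item 5+item 6: length 36, value 207
Minimum length: 30 cm.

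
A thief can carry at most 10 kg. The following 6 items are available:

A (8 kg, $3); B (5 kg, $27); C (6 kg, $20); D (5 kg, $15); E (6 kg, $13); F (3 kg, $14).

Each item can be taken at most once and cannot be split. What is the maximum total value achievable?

$42

Check high-value combinations within 10 kg:
- B+D: weight 5+5=10, value 27+15=42
- B+F: weight 5+3=8, value 27+14=41
- C+F: weight 6+3=9, value 20+14=34
- D+F: weight 5+3=8, value 15+14=29
- B: weight 5, value 27
Best: $42.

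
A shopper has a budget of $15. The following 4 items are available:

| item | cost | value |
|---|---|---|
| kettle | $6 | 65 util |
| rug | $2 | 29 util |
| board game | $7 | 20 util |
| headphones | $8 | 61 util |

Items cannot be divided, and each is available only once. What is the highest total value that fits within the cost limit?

This is a 0/1 knapsack; check combinations near the capacity.
- kettle+headphones: cost 6+8=14, value 65+61=126
- kettle+rug+board game: cost 6+2+7=15, value 65+29+20=114
- kettle+rug: cost 6+2=8, value 65+29=94
Best: 126 util.

126 util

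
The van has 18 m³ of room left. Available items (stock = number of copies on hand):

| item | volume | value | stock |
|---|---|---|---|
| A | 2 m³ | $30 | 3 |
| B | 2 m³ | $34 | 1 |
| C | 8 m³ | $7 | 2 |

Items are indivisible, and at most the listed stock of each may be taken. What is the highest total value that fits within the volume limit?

$131

Top feasible selections:
- 3×A + 1×B + 1×C: volume 16, value 131
- 3×A + 1×B: volume 8, value 124
- 2×A + 1×B + 1×C: volume 14, value 101
- 3×A + 1×C: volume 14, value 97
Best: $131.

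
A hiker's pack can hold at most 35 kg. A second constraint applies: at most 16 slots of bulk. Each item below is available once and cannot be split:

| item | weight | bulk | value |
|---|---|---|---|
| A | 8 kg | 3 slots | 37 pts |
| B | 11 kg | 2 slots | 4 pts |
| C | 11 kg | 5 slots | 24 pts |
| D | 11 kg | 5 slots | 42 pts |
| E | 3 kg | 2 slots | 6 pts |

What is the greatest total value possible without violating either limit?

109 pts

Feasible sets respecting both limits:
- A+C+D+E: weight 33, bulk 15, value 109
- A+C+D: weight 30, bulk 13, value 103
- A+B+D+E: weight 33, bulk 12, value 89
Best: 109 pts.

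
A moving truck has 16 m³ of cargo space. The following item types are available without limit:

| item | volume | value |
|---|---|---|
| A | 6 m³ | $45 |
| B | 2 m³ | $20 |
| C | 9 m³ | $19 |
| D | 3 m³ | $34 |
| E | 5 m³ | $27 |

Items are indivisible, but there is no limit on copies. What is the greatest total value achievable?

$176

Best value-per-unit is D at 34/3; filling with it alone gives 5×34 = 170.
Optimal mix: 2×B + 4×D → volume 16, value 176.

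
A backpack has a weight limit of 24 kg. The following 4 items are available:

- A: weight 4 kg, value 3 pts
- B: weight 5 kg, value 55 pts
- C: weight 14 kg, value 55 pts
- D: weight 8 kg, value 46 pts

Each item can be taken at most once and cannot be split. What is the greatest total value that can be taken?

113 pts

Check high-value combinations within 24 kg:
- A+B+C: weight 4+5+14=23, value 3+55+55=113
- B+C: weight 5+14=19, value 55+55=110
- A+B+D: weight 4+5+8=17, value 3+55+46=104
- B+D: weight 5+8=13, value 55+46=101
- C+D: weight 14+8=22, value 55+46=101
Best: 113 pts.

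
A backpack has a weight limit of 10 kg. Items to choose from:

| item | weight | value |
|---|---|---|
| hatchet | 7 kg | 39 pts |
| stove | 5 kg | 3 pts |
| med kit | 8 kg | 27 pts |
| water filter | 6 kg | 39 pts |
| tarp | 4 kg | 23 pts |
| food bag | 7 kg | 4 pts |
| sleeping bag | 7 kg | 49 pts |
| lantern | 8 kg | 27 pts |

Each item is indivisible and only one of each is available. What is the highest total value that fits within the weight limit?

Check high-value combinations within 10 kg:
- water filter+tarp: weight 6+4=10, value 39+23=62
- sleeping bag: weight 7, value 49
- water filter: weight 6, value 39
- hatchet: weight 7, value 39
Best: 62 pts.

62 pts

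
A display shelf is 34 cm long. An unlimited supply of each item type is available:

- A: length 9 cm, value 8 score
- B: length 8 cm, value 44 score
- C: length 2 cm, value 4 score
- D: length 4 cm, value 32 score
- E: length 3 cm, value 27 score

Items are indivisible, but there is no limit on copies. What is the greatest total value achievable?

Best value-per-unit is E at 27/3; filling with it alone gives 11×27 = 297.
Optimal mix: 1×D + 10×E → length 34, value 302.

302 score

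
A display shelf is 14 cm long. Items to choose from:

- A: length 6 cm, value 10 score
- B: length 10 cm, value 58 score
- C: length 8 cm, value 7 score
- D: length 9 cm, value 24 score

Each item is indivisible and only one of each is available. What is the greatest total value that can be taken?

58 score

Check high-value combinations within 14 cm:
- B: length 10, value 58
- D: length 9, value 24
- A+C: length 6+8=14, value 10+7=17
Best: 58 score.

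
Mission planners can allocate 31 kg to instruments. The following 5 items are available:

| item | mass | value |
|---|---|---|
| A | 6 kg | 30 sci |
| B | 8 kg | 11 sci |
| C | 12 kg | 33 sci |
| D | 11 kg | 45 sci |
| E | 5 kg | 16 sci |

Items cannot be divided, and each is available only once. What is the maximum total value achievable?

This is a 0/1 knapsack; check combinations near the capacity.
- A+C+D: mass 6+12+11=29, value 30+33+45=108
- A+B+D+E: mass 6+8+11+5=30, value 30+11+45+16=102
- C+D+E: mass 12+11+5=28, value 33+45+16=94
- A+D+E: mass 6+11+5=22, value 30+45+16=91
Best: 108 sci.

108 sci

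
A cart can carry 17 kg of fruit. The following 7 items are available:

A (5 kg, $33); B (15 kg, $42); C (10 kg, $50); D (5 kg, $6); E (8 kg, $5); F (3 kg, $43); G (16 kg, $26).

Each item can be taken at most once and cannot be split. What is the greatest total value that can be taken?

$93

This is a 0/1 knapsack; check combinations near the capacity.
- C+F: weight 10+3=13, value 50+43=93
- A+C: weight 5+10=15, value 33+50=83
- A+D+F: weight 5+5+3=13, value 33+6+43=82
Best: $93.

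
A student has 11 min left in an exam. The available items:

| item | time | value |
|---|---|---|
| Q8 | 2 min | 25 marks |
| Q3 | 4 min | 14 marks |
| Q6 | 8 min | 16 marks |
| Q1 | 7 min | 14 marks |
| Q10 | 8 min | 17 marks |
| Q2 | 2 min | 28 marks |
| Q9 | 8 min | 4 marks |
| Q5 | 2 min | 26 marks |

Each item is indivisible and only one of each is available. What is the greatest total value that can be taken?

This is a 0/1 knapsack; check combinations near the capacity.
- Q8+Q3+Q2+Q5: time 2+4+2+2=10, value 25+14+28+26=93
- Q8+Q2+Q5: time 2+2+2=6, value 25+28+26=79
- Q3+Q2+Q5: time 4+2+2=8, value 14+28+26=68
Best: 93 marks.

93 marks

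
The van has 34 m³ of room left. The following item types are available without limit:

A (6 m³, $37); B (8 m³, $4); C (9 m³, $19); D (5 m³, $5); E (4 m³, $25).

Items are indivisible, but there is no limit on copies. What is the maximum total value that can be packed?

$212

Best value-per-unit is E at 25/4; filling with it alone gives 8×25 = 200.
Optimal mix: 1×A + 7×E → volume 34, value 212.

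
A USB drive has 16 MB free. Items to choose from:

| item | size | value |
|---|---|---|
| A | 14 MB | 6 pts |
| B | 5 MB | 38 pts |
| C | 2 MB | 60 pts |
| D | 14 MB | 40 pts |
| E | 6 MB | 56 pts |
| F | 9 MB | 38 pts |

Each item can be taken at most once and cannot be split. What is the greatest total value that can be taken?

154 pts

This is a 0/1 knapsack; check combinations near the capacity.
- B+C+E: size 5+2+6=13, value 38+60+56=154
- B+C+F: size 5+2+9=16, value 38+60+38=136
- C+E: size 2+6=8, value 60+56=116
- C+D: size 2+14=16, value 60+40=100
Best: 154 pts.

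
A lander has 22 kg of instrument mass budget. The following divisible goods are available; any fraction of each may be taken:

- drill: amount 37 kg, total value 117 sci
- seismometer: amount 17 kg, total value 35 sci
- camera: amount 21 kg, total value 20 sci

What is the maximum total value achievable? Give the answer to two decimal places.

69.57

Take in order of value per unit:
- drill (117/37 per unit): 22 of 37 → value 22×117/37 = 69.5676, running total 69.57
Total 69.57.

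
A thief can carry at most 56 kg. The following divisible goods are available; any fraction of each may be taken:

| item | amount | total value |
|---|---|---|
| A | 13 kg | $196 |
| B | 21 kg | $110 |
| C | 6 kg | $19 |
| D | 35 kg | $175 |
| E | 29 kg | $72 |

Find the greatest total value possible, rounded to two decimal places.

Take in order of value per unit:
- A (196/13 per unit): all 13 → value 196, running total 196.00
- B (110/21 per unit): all 21 → value 110, running total 306.00
- D (175/35 per unit): 22 of 35 → value 22×175/35 = 110.0000, running total 416.00
Total 416.00.

416.00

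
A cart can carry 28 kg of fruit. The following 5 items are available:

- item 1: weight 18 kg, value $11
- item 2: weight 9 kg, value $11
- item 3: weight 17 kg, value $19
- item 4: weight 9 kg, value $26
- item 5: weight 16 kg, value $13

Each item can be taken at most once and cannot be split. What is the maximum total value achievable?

Check high-value combinations within 28 kg:
- item 3+item 4: weight 17+9=26, value 19+26=45
- item 4+item 5: weight 9+16=25, value 26+13=39
- item 2+item 4: weight 9+9=18, value 11+26=37
- item 1+item 4: weight 18+9=27, value 11+26=37
Best: $45.

$45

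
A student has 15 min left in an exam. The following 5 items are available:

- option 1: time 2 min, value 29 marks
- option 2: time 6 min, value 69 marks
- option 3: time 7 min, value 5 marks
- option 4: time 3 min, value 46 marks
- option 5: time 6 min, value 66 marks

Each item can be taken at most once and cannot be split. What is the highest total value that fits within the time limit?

181 marks

Check high-value combinations within 15 min:
- option 2+option 4+option 5: time 6+3+6=15, value 69+46+66=181
- option 1+option 2+option 5: time 2+6+6=14, value 29+69+66=164
- option 1+option 2+option 4: time 2+6+3=11, value 29+69+46=144
Best: 181 marks.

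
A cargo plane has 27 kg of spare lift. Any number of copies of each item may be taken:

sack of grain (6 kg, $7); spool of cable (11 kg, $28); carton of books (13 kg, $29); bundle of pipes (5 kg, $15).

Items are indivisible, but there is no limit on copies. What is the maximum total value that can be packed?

$75

Best value-per-unit is bundle of pipes at 15/5, and filling with it alone uses weight 5×5=25. No mix of the others beats 5×15 = 75.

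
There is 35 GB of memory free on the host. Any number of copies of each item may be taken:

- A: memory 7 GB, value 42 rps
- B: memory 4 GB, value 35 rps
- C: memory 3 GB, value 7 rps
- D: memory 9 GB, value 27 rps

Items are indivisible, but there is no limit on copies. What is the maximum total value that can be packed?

Best value-per-unit is B at 35/4; filling with it alone gives 8×35 = 280.
Optimal mix: 1×A + 7×B → memory 35, value 287.

287 rps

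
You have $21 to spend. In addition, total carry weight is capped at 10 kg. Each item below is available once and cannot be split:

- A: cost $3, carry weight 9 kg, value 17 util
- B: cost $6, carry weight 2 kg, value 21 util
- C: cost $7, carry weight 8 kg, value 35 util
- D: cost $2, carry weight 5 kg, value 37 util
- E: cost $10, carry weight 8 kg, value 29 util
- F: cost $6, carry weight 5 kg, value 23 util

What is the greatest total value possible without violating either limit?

60 util

Feasible sets respecting both limits:
- D+F: cost 8, carry weight 10, value 60
- B+D: cost 8, carry weight 7, value 58
- B+C: cost 13, carry weight 10, value 56
Best: 60 util.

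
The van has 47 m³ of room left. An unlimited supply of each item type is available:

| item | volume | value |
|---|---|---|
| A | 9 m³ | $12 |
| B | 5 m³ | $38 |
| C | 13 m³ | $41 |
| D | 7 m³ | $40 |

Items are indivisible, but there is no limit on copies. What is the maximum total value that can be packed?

$344

Best value-per-unit is B at 38/5; filling with it alone gives 9×38 = 342.
Optimal mix: 8×B + 1×D → volume 47, value 344.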